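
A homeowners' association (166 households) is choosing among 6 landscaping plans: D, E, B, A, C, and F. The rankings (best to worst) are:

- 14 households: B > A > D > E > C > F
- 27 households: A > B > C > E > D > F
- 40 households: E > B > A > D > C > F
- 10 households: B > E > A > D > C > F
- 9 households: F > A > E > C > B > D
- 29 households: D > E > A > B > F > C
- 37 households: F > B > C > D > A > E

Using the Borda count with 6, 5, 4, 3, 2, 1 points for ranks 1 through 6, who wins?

D: 14·4 + 27·2 + 40·3 + 10·3 + 9·1 + 29·6 + 37·3 = 554
E: 14·3 + 27·3 + 40·6 + 10·5 + 9·4 + 29·5 + 37·1 = 631
B: 14·6 + 27·5 + 40·5 + 10·6 + 9·2 + 29·3 + 37·5 = 769
A: 14·5 + 27·6 + 40·4 + 10·4 + 9·5 + 29·4 + 37·2 = 667
C: 14·2 + 27·4 + 40·2 + 10·2 + 9·3 + 29·1 + 37·4 = 440
F: 14·1 + 27·1 + 40·1 + 10·1 + 9·6 + 29·2 + 37·6 = 425
B has the highest Borda score (769).

B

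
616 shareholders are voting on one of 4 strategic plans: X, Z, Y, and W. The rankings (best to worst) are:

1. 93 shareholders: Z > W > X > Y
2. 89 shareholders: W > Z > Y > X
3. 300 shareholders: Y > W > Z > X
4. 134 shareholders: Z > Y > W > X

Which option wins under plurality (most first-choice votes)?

First-place votes: X 0, Z 227, Y 300, W 89.
Y has the most first-place votes.

Y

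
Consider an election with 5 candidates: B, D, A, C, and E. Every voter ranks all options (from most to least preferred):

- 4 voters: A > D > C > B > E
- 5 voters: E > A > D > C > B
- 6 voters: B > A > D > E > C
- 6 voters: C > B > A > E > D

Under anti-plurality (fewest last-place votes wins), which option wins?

Last-place votes: B 5, D 6, A 0, C 6, E 4.
A is ranked last by the fewest voters, so A wins.

A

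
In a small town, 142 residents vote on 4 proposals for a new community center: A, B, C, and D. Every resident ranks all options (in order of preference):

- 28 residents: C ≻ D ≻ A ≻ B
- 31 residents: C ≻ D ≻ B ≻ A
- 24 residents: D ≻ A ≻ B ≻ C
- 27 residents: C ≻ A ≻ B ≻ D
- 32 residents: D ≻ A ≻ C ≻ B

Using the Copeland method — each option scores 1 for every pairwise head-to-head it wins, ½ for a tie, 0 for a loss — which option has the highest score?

C

A: beats B; loses to C and D → score 1.
B: loses to A, C, and D → score 0.
C: beats A, B, and D → score 3.
D: beats A and B; loses to C → score 2.
C has the best pairwise record.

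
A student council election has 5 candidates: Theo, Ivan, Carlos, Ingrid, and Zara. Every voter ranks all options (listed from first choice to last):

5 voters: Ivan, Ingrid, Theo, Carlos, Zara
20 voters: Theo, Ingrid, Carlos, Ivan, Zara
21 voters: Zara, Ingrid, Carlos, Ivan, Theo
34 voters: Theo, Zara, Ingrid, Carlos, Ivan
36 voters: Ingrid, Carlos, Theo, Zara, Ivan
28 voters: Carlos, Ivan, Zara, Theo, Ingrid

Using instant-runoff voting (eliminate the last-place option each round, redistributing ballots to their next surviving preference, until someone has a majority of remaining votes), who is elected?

Round 1: Theo 54, Ivan 5, Carlos 28, Ingrid 36, Zara 21. Eliminate Ivan.
Round 2: Theo 54, Carlos 28, Ingrid 41, Zara 21. Eliminate Zara.
Round 3: Theo 54, Carlos 28, Ingrid 62. Eliminate Carlos.
Round 4: Theo 82, Ingrid 62. Theo has a majority.

Theo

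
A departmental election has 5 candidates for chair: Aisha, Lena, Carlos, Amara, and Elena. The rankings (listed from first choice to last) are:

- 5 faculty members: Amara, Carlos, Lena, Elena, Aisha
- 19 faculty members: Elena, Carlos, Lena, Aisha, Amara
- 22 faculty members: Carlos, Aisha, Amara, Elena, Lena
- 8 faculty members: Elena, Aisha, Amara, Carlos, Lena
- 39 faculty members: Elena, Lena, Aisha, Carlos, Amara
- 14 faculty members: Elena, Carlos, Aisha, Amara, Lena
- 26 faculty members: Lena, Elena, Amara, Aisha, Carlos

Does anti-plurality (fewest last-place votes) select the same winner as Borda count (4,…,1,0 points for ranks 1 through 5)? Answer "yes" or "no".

Anti-plurality — last-place votes: Aisha 5, Lena 44, Carlos 26, Amara 58, Elena 0. Winner: Elena.
Borda — scores: Aisha 241, Lena 269, Carlos 249, Amara 146, Elena 425. Winner: Elena.
The two methods agree.

yes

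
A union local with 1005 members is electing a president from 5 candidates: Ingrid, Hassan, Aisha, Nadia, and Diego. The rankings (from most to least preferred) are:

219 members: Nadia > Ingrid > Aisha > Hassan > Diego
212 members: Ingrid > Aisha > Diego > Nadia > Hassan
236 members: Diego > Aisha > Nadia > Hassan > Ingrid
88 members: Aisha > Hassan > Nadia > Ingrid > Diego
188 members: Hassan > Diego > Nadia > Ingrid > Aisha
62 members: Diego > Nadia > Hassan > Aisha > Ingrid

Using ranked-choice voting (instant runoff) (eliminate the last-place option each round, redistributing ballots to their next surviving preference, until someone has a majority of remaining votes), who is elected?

Round 1: Ingrid 212, Hassan 188, Aisha 88, Nadia 219, Diego 298. Eliminate Aisha.
Round 2: Ingrid 212, Hassan 276, Nadia 219, Diego 298. Eliminate Ingrid.
Round 3: Hassan 276, Nadia 219, Diego 510. Diego has a majority.

Diego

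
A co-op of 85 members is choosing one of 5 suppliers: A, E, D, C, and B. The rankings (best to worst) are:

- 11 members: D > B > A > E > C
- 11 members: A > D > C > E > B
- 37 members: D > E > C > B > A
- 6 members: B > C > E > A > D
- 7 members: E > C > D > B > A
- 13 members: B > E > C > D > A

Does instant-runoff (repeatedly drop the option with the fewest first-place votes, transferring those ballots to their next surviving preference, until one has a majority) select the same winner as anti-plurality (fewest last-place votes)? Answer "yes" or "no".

Instant-runoff — R1 A 11, E 7, D 48, C 0, B 19 (D winner). Winner: D.
Anti-plurality — last-place votes: A 57, E 0, D 6, C 11, B 11. Winner: E.
The two methods disagree.

no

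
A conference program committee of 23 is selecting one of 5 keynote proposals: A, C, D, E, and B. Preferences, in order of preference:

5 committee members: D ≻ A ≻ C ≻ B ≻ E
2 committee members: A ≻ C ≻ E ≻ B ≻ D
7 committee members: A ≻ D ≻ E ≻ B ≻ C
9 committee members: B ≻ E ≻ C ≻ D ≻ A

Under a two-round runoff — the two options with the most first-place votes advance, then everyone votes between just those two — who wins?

Round 1 first-place votes: A 9, C 0, D 5, E 0, B 9.
A and B advance.
Runoff: A is preferred to B by 14 voters; B by 9.
A wins the runoff.

A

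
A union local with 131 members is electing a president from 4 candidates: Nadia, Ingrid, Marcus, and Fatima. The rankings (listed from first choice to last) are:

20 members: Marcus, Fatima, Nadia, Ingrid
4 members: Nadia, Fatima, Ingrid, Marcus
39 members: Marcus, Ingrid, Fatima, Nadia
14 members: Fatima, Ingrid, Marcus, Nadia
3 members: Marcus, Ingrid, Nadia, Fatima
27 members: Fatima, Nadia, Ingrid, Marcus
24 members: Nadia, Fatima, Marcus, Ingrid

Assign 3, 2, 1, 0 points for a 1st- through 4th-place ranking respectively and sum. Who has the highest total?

Nadia: 20·1 + 4·3 + 39·0 + 14·0 + 3·1 + 27·2 + 24·3 = 161
Ingrid: 20·0 + 4·1 + 39·2 + 14·2 + 3·2 + 27·1 + 24·0 = 143
Marcus: 20·3 + 4·0 + 39·3 + 14·1 + 3·3 + 27·0 + 24·1 = 224
Fatima: 20·2 + 4·2 + 39·1 + 14·3 + 3·0 + 27·3 + 24·2 = 258
Fatima has the highest Borda score (258).

Fatima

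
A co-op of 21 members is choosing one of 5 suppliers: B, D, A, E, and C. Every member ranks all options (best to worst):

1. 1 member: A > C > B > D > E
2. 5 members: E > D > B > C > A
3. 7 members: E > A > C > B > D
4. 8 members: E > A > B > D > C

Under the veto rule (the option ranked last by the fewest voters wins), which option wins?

B

Last-place votes: B 0, D 7, A 5, E 1, C 8.
B is ranked last by the fewest voters, so B wins.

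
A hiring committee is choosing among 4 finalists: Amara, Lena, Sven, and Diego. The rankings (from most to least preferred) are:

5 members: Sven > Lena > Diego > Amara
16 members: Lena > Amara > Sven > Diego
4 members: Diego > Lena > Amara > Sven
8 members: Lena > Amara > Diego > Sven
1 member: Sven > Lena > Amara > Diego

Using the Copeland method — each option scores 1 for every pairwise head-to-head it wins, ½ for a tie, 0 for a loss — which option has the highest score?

Lena

Amara: beats Sven and Diego; loses to Lena → score 2.
Lena: beats Amara, Sven, and Diego → score 3.
Sven: beats Diego; loses to Amara and Lena → score 1.
Diego: loses to Amara, Lena, and Sven → score 0.
Lena has the best pairwise record.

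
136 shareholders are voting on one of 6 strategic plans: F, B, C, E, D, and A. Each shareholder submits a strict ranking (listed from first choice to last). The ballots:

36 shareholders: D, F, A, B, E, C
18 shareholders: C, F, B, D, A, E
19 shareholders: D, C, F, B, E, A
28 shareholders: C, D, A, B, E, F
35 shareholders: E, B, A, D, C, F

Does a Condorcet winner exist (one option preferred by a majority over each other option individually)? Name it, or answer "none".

D

D vs F: 118–18 for D.
D vs B: 83–53 for D.
D vs C: 90–46 for D.
D vs E: 101–35 for D.
D vs A: 101–35 for D.
D beats every other option head-to-head.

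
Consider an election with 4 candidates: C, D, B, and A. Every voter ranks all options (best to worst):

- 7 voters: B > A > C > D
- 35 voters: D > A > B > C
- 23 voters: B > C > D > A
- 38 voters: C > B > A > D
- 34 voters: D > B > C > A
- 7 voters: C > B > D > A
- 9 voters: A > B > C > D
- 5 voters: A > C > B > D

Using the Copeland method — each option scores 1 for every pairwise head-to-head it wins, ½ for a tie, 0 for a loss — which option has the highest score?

B

C: beats D and A; loses to B → score 2.
D: beats A; loses to C and B → score 1.
B: beats C, D, and A → score 3.
A: loses to C, D, and B → score 0.
B has the best pairwise record.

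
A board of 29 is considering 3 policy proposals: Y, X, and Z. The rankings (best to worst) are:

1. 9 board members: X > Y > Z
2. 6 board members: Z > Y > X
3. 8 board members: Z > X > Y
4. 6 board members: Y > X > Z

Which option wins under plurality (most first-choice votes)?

Z

First-place votes: Y 6, X 9, Z 14.
Z has the most first-place votes.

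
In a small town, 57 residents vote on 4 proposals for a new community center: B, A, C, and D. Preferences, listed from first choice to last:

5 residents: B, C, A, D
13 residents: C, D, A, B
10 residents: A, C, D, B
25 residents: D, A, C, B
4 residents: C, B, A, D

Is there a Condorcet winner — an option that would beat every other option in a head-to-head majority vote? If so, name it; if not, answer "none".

none

Checking pairwise contests:
A beats B 48–9.
D beats A 38–19.
A beats C 35–22.
C beats D 32–25.
Every option loses at least one head-to-head, so there is no Condorcet winner.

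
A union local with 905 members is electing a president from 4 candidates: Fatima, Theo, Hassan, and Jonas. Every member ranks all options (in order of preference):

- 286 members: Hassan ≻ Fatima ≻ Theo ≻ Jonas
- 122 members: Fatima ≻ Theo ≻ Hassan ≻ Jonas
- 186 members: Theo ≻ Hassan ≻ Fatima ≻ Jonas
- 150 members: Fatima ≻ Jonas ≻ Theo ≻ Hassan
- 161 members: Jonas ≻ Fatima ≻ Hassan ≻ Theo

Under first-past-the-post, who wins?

First-place votes: Fatima 272, Theo 186, Hassan 286, Jonas 161.
Hassan has the most first-place votes.

Hassan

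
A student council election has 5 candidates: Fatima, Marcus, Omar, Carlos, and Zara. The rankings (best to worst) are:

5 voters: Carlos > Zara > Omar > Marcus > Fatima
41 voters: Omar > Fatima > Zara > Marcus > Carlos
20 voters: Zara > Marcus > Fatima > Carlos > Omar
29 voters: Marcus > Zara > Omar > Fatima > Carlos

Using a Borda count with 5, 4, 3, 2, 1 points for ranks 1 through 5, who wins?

Zara

Fatima: 5·1 + 41·4 + 20·3 + 29·2 = 287
Marcus: 5·2 + 41·2 + 20·4 + 29·5 = 317
Omar: 5·3 + 41·5 + 20·1 + 29·3 = 327
Carlos: 5·5 + 41·1 + 20·2 + 29·1 = 135
Zara: 5·4 + 41·3 + 20·5 + 29·4 = 359
Zara has the highest Borda score (359).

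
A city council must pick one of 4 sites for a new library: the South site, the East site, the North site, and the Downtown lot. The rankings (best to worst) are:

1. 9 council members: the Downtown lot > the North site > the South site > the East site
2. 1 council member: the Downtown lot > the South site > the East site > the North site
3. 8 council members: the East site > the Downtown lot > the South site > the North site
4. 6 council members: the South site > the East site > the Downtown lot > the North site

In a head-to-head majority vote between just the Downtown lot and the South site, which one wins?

the Downtown lot

Voters preferring the Downtown lot to the South site: 18; preferring the South site to the Downtown lot: 6.
the Downtown lot wins the head-to-head.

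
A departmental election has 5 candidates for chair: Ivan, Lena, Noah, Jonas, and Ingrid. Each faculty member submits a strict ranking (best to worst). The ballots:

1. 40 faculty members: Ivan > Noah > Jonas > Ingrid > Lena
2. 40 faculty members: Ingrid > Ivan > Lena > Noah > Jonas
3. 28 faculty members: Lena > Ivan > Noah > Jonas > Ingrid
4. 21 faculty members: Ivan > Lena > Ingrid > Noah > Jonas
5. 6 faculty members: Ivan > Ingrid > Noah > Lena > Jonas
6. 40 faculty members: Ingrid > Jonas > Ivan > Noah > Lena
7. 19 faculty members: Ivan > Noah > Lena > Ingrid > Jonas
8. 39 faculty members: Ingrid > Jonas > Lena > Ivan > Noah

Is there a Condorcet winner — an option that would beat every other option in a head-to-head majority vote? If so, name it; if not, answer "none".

Ingrid vs Ivan: 119–114 for Ingrid.
Ingrid vs Lena: 165–68 for Ingrid.
Ingrid vs Noah: 146–87 for Ingrid.
Ingrid vs Jonas: 165–68 for Ingrid.
Ingrid beats every other option head-to-head.

Ingrid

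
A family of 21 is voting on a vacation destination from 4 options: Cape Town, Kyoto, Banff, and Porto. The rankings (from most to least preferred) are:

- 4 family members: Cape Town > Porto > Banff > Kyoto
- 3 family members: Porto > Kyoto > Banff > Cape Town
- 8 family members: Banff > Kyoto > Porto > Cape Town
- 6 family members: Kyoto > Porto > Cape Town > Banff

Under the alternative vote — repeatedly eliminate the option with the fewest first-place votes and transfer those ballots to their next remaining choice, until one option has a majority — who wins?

Round 1: Cape Town 4, Kyoto 6, Banff 8, Porto 3. Eliminate Porto.
Round 2: Cape Town 4, Kyoto 9, Banff 8. Eliminate Cape Town.
Round 3: Kyoto 9, Banff 12. Banff has a majority.

Banff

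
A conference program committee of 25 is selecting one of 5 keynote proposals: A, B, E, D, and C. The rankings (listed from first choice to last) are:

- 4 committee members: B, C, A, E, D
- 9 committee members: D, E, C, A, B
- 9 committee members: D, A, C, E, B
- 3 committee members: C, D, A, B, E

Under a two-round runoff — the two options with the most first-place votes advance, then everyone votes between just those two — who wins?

Round 1 first-place votes: A 0, B 4, E 0, D 18, C 3.
D and B advance.
Runoff: D is preferred to B by 21 voters; B by 4.
D wins the runoff.

D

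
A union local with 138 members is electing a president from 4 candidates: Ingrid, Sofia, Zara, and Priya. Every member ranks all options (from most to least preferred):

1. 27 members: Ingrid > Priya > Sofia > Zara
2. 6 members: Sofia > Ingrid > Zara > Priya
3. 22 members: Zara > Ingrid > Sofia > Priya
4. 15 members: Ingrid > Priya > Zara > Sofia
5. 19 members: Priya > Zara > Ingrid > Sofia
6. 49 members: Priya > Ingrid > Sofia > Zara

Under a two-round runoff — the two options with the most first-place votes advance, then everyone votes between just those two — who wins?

Round 1 first-place votes: Ingrid 42, Sofia 6, Zara 22, Priya 68.
Priya and Ingrid advance.
Runoff: Priya is preferred to Ingrid by 68 voters; Ingrid by 70.
Ingrid wins the runoff.

Ingrid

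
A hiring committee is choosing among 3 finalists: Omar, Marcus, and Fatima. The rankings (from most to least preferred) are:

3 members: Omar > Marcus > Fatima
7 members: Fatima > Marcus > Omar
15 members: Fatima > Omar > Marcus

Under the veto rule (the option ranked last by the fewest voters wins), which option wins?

Fatima

Last-place votes: Omar 7, Marcus 15, Fatima 3.
Fatima is ranked last by the fewest voters, so Fatima wins.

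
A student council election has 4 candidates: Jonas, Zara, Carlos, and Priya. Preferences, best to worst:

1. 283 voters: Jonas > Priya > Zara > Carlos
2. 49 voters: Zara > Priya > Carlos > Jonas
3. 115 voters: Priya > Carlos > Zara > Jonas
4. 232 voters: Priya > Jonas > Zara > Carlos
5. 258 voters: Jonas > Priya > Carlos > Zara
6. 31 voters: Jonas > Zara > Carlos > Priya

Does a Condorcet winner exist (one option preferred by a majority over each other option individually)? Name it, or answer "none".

Jonas

Jonas vs Zara: 804–164 for Jonas.
Jonas vs Carlos: 804–164 for Jonas.
Jonas vs Priya: 572–396 for Jonas.
Jonas beats every other option head-to-head.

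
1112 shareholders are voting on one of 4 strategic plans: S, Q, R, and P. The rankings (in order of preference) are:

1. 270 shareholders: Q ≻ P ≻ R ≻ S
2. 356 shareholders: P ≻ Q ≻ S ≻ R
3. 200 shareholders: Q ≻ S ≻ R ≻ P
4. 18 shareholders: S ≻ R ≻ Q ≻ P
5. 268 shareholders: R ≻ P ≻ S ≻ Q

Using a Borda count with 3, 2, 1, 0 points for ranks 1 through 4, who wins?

S: 270·0 + 356·1 + 200·2 + 18·3 + 268·1 = 1078
Q: 270·3 + 356·2 + 200·3 + 18·1 + 268·0 = 2140
R: 270·1 + 356·0 + 200·1 + 18·2 + 268·3 = 1310
P: 270·2 + 356·3 + 200·0 + 18·0 + 268·2 = 2144
P has the highest Borda score (2144).

P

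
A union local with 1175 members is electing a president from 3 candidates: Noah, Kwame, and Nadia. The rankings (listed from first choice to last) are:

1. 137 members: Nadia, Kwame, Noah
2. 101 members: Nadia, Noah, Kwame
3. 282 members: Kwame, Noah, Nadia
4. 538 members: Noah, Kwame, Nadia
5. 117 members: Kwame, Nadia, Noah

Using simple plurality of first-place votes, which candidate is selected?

First-place votes: Noah 538, Kwame 399, Nadia 238.
Noah has the most first-place votes.

Noah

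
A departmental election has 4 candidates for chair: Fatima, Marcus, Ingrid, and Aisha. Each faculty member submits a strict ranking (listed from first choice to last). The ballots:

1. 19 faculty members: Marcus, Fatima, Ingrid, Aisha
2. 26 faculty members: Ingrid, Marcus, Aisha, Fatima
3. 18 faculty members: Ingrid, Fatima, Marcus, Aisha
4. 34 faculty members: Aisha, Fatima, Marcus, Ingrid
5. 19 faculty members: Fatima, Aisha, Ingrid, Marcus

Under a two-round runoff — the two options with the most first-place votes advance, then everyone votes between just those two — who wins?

Ingrid

Round 1 first-place votes: Fatima 19, Marcus 19, Ingrid 44, Aisha 34.
Ingrid and Aisha advance.
Runoff: Ingrid is preferred to Aisha by 63 voters; Aisha by 53.
Ingrid wins the runoff.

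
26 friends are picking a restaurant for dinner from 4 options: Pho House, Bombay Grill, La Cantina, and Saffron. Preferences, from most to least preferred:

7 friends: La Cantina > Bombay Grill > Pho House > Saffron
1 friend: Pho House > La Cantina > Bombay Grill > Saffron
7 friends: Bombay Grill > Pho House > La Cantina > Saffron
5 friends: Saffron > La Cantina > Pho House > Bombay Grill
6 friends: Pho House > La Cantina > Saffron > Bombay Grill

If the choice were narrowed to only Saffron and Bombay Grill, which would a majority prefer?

Voters preferring Saffron to Bombay Grill: 11; preferring Bombay Grill to Saffron: 15.
Bombay Grill wins the head-to-head.

Bombay Grill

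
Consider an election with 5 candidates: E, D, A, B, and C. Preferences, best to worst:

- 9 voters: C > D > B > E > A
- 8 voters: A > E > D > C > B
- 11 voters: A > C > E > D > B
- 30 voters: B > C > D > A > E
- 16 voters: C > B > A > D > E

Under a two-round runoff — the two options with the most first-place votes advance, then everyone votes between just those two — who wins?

Round 1 first-place votes: E 0, D 0, A 19, B 30, C 25.
B and C advance.
Runoff: B is preferred to C by 30 voters; C by 44.
C wins the runoff.

C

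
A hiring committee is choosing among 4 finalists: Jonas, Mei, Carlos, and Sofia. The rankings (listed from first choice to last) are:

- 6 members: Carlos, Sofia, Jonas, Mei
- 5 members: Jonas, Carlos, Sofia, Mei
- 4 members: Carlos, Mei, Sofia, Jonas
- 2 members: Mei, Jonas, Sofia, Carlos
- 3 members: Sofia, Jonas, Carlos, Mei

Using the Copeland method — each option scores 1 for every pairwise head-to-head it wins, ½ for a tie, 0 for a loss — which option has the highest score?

Jonas: beats Mei; ties Carlos; loses to Sofia → score 1.5.
Mei: loses to Jonas, Carlos, and Sofia → score 0.
Carlos: beats Mei and Sofia; ties Jonas → score 2.5.
Sofia: beats Jonas and Mei; loses to Carlos → score 2.
Carlos has the best pairwise record.

Carlos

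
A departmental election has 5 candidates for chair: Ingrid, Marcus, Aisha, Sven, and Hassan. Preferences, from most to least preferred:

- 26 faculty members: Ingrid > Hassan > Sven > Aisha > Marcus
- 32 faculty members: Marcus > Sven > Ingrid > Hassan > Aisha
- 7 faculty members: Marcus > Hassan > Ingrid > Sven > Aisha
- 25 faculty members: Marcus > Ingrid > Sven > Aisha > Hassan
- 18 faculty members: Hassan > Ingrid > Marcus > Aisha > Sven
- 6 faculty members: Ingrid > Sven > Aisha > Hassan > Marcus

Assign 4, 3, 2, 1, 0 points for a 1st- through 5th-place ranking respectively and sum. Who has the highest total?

Ingrid: 26·4 + 32·2 + 7·2 + 25·3 + 18·3 + 6·4 = 335
Marcus: 26·0 + 32·4 + 7·4 + 25·4 + 18·2 + 6·0 = 292
Aisha: 26·1 + 32·0 + 7·0 + 25·1 + 18·1 + 6·2 = 81
Sven: 26·2 + 32·3 + 7·1 + 25·2 + 18·0 + 6·3 = 223
Hassan: 26·3 + 32·1 + 7·3 + 25·0 + 18·4 + 6·1 = 209
Ingrid has the highest Borda score (335).

Ingrid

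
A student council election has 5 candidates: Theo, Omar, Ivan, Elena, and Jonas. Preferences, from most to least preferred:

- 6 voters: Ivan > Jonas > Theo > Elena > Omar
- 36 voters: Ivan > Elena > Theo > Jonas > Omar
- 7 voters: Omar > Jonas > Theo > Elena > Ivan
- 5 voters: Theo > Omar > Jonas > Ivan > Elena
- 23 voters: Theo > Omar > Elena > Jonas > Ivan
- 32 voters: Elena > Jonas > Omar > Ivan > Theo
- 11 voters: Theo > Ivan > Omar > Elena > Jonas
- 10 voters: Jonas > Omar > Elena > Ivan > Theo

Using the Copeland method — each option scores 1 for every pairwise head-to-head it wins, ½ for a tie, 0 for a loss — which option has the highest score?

Elena

Theo: beats Omar and Jonas; loses to Ivan and Elena → score 2.
Omar: beats Ivan; loses to Theo, Elena, and Jonas → score 1.
Ivan: beats Theo; loses to Omar, Elena, and Jonas → score 1.
Elena: beats Theo, Omar, Ivan, and Jonas → score 4.
Jonas: beats Omar and Ivan; loses to Theo and Elena → score 2.
Elena has the best pairwise record.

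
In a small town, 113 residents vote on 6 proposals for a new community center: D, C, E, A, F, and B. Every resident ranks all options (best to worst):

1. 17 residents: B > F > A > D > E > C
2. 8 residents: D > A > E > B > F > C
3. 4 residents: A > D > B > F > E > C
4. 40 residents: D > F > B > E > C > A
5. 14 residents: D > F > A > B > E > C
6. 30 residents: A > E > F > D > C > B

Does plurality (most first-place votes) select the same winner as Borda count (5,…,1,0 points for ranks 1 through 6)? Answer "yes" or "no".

Plurality — first-place votes: D 62, C 0, E 0, A 34, F 0, B 17. Winner: D.
Borda — scores: D 420, C 70, E 259, A 295, F 390, B 261. Winner: D.
The two methods agree.

yes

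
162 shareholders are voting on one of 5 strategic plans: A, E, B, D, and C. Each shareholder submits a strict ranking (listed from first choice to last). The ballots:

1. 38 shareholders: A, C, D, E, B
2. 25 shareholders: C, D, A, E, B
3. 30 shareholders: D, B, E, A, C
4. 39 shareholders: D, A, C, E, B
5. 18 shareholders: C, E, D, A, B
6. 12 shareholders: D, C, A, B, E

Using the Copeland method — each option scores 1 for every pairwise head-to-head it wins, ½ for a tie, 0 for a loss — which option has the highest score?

A: beats E, B, and C; loses to D → score 3.
E: beats B; loses to A, D, and C → score 1.
B: loses to A, E, D, and C → score 0.
D: beats A, E, and B; ties C → score 3.5.
C: beats E and B; ties D; loses to A → score 2.5.
D has the best pairwise record.

D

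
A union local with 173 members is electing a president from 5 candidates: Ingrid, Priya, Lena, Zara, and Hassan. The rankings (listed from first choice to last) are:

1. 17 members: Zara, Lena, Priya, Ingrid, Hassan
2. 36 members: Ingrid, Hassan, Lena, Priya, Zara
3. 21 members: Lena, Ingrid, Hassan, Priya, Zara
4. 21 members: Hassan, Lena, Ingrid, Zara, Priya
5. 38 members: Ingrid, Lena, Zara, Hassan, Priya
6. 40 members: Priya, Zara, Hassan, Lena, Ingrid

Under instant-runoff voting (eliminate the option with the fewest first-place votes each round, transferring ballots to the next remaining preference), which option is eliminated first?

Round 1: Ingrid 74, Priya 40, Lena 21, Zara 17, Hassan 21. Eliminate Zara.

Zara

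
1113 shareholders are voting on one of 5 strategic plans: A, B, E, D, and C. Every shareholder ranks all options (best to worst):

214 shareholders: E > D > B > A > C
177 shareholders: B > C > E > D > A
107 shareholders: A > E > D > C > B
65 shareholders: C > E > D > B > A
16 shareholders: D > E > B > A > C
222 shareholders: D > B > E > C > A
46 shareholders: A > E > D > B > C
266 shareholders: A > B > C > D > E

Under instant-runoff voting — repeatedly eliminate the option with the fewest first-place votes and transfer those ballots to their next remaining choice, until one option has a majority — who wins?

Round 1: A 419, B 177, E 214, D 238, C 65. Eliminate C.
Round 2: A 419, B 177, E 279, D 238. Eliminate B.
Round 3: A 419, E 456, D 238. Eliminate D.
Round 4: A 419, E 694. E has a majority.

E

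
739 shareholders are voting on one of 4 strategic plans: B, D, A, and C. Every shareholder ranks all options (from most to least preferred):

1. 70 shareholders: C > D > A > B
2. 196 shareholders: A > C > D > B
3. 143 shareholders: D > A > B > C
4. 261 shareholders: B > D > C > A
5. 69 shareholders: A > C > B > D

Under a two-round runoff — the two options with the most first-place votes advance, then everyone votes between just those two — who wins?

Round 1 first-place votes: B 261, D 143, A 265, C 70.
A and B advance.
Runoff: A is preferred to B by 478 voters; B by 261.
A wins the runoff.

A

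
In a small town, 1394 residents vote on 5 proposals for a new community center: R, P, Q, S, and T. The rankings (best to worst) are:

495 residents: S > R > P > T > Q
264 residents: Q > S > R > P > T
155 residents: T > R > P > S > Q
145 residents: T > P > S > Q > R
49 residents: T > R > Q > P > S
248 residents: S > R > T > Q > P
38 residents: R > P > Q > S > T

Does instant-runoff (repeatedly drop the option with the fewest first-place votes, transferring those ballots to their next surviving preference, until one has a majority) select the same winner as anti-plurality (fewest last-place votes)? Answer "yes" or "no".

Instant-runoff — R1 R 38, P 0, Q 264, S 743, T 349 (S winner). Winner: S.
Anti-plurality — last-place votes: R 145, P 248, Q 650, S 49, T 302. Winner: S.
The two methods agree.

yes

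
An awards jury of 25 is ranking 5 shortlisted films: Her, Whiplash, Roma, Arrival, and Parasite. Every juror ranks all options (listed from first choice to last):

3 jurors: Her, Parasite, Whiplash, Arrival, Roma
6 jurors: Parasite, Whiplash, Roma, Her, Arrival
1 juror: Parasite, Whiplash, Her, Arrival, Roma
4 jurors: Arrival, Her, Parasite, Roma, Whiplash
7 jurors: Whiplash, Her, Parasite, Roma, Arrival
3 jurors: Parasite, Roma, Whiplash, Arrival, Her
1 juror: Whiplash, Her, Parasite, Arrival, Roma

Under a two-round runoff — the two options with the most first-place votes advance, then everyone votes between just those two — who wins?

Round 1 first-place votes: Her 3, Whiplash 8, Roma 0, Arrival 4, Parasite 10.
Parasite and Whiplash advance.
Runoff: Parasite is preferred to Whiplash by 17 voters; Whiplash by 8.
Parasite wins the runoff.

Parasite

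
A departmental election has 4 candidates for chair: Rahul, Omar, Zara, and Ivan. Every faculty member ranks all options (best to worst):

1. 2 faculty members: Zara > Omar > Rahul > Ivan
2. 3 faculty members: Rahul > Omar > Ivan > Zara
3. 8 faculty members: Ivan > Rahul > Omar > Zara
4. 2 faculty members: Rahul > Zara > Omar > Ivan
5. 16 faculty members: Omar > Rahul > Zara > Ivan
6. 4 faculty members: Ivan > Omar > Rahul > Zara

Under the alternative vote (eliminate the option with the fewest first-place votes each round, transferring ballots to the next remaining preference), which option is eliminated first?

Round 1: Rahul 5, Omar 16, Zara 2, Ivan 12. Eliminate Zara.

Zara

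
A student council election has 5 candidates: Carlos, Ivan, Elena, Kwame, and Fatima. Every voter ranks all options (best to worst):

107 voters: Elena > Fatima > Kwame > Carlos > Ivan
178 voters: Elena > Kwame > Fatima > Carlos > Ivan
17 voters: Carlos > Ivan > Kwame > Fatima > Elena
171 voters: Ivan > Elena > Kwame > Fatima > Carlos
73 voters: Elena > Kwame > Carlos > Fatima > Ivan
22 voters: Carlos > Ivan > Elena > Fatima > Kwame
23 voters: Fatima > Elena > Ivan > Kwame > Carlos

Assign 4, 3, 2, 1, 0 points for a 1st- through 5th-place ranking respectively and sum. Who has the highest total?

Carlos: 107·1 + 178·1 + 17·4 + 171·0 + 73·2 + 22·4 + 23·0 = 587
Ivan: 107·0 + 178·0 + 17·3 + 171·4 + 73·0 + 22·3 + 23·2 = 847
Elena: 107·4 + 178·4 + 17·0 + 171·3 + 73·4 + 22·2 + 23·3 = 2058
Kwame: 107·2 + 178·3 + 17·2 + 171·2 + 73·3 + 22·0 + 23·1 = 1366
Fatima: 107·3 + 178·2 + 17·1 + 171·1 + 73·1 + 22·1 + 23·4 = 1052
Elena has the highest Borda score (2058).

Elena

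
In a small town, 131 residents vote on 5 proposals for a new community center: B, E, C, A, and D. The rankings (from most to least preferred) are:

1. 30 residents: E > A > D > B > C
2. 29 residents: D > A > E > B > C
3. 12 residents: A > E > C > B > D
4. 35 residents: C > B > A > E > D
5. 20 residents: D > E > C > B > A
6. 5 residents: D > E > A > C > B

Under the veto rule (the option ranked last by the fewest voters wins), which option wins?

E

Last-place votes: B 5, E 0, C 59, A 20, D 47.
E is ranked last by the fewest voters, so E wins.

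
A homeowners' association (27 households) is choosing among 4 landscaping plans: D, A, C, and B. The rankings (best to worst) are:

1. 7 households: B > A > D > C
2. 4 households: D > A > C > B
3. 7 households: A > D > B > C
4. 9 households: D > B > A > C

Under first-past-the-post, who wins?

D

First-place votes: D 13, A 7, C 0, B 7.
D has the most first-place votes.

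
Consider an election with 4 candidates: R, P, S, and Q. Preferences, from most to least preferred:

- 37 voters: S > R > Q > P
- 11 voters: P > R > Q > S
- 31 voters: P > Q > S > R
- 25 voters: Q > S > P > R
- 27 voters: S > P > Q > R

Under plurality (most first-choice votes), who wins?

First-place votes: R 0, P 42, S 64, Q 25.
S has the most first-place votes.

S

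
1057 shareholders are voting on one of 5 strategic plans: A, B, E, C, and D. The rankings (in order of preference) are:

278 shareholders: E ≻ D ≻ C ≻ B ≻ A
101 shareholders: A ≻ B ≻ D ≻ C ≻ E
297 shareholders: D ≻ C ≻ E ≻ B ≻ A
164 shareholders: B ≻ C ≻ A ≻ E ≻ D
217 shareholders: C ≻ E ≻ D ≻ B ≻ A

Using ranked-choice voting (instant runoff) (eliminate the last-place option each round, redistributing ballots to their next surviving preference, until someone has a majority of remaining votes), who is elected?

E

Round 1: A 101, B 164, E 278, C 217, D 297. Eliminate A.
Round 2: B 265, E 278, C 217, D 297. Eliminate C.
Round 3: B 265, E 495, D 297. Eliminate B.
Round 4: E 659, D 398. E has a majority.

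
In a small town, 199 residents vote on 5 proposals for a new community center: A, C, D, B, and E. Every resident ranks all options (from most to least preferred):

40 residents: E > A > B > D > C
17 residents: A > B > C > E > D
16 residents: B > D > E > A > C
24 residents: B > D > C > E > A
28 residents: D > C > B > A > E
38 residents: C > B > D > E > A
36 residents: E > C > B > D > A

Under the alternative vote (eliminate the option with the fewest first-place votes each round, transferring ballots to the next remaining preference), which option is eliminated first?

A

Round 1: A 17, C 38, D 28, B 40, E 76. Eliminate A.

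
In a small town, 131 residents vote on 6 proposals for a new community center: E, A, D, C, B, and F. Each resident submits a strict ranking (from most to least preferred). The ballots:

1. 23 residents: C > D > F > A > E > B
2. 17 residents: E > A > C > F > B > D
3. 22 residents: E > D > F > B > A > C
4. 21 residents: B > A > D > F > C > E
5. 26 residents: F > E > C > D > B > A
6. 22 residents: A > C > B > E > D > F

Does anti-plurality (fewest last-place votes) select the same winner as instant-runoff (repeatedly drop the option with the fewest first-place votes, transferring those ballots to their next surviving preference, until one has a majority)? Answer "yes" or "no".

Anti-plurality — last-place votes: E 21, A 26, D 17, C 22, B 23, F 22. Winner: D.
Instant-runoff — R1 E 39, A 22, D 0, C 23, B 21, F 26 (D out); R2 E 39, A 22, C 23, B 21, F 26 (B out); R3 E 39, A 43, C 23, F 26 (C out); R4 E 39, A 43, F 49 (E out); R5 A 60, F 71 (F winner). Winner: F.
The two methods disagree.

no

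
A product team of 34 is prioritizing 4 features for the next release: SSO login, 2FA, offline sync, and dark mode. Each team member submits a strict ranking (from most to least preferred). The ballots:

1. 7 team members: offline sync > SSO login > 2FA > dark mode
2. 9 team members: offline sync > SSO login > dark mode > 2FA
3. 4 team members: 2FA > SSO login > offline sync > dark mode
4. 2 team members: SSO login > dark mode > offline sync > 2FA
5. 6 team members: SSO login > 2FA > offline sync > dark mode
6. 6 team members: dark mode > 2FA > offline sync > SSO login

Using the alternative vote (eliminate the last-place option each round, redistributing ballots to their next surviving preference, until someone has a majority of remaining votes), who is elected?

offline sync

Round 1: SSO login 8, 2FA 4, offline sync 16, dark mode 6. Eliminate 2FA.
Round 2: SSO login 12, offline sync 16, dark mode 6. Eliminate dark mode.
Round 3: SSO login 12, offline sync 22. Offline sync has a majority.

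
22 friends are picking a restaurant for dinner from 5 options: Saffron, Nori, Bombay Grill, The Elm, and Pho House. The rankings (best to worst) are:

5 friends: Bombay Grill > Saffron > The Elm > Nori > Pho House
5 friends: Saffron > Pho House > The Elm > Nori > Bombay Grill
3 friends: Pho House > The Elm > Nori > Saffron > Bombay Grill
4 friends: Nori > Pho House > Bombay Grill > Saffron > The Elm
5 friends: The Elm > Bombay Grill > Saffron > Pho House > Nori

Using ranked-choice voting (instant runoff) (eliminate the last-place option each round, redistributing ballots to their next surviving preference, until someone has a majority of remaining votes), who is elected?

The Elm

Round 1: Saffron 5, Nori 4, Bombay Grill 5, The Elm 5, Pho House 3. Eliminate Pho House.
Round 2: Saffron 5, Nori 4, Bombay Grill 5, The Elm 8. Eliminate Nori.
Round 3: Saffron 5, Bombay Grill 9, The Elm 8. Eliminate Saffron.
Round 4: Bombay Grill 9, The Elm 13. The Elm has a majority.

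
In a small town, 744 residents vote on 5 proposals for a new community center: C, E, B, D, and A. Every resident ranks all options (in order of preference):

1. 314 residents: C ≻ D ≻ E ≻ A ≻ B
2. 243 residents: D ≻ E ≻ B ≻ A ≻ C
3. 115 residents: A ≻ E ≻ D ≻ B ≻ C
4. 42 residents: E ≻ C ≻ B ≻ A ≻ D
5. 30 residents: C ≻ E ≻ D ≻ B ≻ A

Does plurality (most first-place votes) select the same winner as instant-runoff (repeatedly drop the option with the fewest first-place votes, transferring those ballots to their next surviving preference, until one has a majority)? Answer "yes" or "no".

yes

Plurality — first-place votes: C 344, E 42, B 0, D 243, A 115. Winner: C.
Instant-runoff — R1 C 344, E 42, B 0, D 243, A 115 (B out); R2 C 344, E 42, D 243, A 115 (E out); R3 C 386, D 243, A 115 (C winner). Winner: C.
The two methods agree.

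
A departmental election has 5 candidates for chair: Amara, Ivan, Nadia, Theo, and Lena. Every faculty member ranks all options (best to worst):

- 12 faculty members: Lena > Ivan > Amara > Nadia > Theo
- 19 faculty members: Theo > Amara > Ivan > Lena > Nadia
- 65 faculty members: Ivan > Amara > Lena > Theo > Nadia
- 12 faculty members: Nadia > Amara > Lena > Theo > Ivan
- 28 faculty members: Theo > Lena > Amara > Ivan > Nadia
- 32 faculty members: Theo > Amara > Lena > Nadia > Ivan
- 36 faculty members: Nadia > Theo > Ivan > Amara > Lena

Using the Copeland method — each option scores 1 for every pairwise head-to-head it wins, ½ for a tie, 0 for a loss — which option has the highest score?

Amara: beats Nadia and Lena; loses to Ivan and Theo → score 2.
Ivan: beats Amara, Nadia, and Lena; loses to Theo → score 3.
Nadia: loses to Amara, Ivan, Theo, and Lena → score 0.
Theo: beats Amara, Ivan, Nadia, and Lena → score 4.
Lena: beats Nadia; loses to Amara, Ivan, and Theo → score 1.
Theo has the best pairwise record.

Theo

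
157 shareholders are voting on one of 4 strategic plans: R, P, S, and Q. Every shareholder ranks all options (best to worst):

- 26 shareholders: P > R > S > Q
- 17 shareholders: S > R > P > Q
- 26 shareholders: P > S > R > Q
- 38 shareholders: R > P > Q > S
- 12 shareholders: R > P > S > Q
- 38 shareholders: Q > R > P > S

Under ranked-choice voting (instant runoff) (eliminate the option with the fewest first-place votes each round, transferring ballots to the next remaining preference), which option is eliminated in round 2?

Round 1: R 50, P 52, S 17, Q 38. Eliminate S.
Round 2: R 67, P 52, Q 38. Eliminate Q.

Q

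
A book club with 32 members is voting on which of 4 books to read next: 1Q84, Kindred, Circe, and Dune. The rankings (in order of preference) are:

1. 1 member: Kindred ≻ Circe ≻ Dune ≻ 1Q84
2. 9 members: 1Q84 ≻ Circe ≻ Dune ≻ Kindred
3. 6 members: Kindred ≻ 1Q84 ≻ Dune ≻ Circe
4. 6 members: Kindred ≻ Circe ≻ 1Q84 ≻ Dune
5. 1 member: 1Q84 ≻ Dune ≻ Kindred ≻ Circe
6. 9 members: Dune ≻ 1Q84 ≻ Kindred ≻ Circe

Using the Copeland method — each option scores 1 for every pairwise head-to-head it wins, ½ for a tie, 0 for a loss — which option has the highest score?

1Q84: beats Kindred, Circe, and Dune → score 3.
Kindred: beats Circe; loses to 1Q84 and Dune → score 1.
Circe: ties Dune; loses to 1Q84 and Kindred → score 0.5.
Dune: beats Kindred; ties Circe; loses to 1Q84 → score 1.5.
1Q84 has the best pairwise record.

1Q84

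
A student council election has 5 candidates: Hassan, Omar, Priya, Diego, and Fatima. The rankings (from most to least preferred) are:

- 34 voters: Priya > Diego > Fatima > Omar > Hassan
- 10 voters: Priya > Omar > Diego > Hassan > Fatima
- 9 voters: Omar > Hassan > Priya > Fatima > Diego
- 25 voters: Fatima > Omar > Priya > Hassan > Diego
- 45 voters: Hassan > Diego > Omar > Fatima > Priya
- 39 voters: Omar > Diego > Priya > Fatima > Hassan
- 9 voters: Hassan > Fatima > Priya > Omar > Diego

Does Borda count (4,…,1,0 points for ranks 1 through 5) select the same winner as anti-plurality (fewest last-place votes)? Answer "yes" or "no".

yes

Borda — scores: Hassan 278, Omar 430, Priya 340, Diego 374, Fatima 288. Winner: Omar.
Anti-plurality — last-place votes: Hassan 73, Omar 0, Priya 45, Diego 43, Fatima 10. Winner: Omar.
The two methods agree.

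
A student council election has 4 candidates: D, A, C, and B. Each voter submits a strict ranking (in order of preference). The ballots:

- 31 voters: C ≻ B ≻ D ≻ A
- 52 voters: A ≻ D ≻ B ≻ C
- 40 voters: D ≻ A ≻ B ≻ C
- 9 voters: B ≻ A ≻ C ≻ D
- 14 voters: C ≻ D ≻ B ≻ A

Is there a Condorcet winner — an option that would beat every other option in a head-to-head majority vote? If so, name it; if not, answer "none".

D vs A: 85–61 for D.
D vs C: 92–54 for D.
D vs B: 106–40 for D.
D beats every other option head-to-head.

D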